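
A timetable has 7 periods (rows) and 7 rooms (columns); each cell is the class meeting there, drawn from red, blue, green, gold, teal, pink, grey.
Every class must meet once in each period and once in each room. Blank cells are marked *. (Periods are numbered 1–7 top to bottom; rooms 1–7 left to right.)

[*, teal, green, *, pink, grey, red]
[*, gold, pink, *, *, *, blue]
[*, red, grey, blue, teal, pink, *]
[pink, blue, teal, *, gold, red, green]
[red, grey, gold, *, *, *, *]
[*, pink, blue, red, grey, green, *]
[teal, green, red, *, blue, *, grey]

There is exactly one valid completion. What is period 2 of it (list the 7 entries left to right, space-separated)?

Period 2, room 6: period 2 has {blue, gold, pink} and room 6 has {red, green, pink, grey}, leaving only teal.
Period 1, room 4: period 1 has {red, green, teal, pink, grey} and room 4 has {red, blue}, leaving only gold.
Period 1, room 1: period 1 has {red, green, gold, teal, pink, grey} and room 1 has {red, teal, pink}, leaving only blue.
Period 3, room 7: period 3 has {red, blue, teal, pink, grey} and room 7 has {red, blue, green, grey}, leaving only gold.
Period 3, room 1: period 3 has {red, blue, gold, teal, pink, grey} and room 1 has {red, blue, teal, pink}, leaving only green.
Period 2, room 1: period 2 has {blue, gold, teal, pink} and room 1 has {red, blue, green, teal, pink}, leaving only grey.
Period 2, room 4: period 2 has {blue, gold, teal, pink, grey} and room 4 has {red, blue, gold}, leaving only green.
Period 2, room 5: period 2 has {blue, green, gold, teal, pink, grey} and room 5 has {blue, gold, teal, pink, grey}, leaving only red.
So period 2 reads: grey gold pink green red teal blue.

grey gold pink green red teal blue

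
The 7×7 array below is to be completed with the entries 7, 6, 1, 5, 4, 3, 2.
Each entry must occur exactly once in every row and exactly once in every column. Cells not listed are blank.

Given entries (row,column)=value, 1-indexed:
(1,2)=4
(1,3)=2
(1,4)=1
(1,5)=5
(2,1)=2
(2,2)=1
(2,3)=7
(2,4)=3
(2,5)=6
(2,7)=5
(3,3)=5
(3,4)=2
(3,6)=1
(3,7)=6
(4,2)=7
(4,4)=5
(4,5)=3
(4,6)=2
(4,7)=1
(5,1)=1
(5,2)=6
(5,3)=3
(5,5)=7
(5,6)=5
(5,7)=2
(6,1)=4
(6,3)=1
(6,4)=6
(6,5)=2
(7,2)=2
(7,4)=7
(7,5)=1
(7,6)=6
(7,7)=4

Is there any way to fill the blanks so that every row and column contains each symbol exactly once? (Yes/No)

No

Row 7, column 3: row 7 together with column 3 already contain {7, 6, 1, 5, 4, 3, 2} — every symbol — so nothing can go there. The grid has no valid completion.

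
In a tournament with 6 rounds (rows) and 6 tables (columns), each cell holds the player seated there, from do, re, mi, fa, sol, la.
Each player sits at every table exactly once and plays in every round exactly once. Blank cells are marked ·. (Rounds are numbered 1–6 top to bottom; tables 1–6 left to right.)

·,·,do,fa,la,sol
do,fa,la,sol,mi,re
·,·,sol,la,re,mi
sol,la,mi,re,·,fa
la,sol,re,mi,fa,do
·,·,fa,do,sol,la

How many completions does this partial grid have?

2

Round 1, table 1: eliminating its round and table leaves {re, mi}.
Round 1, table 2: eliminating its round and table leaves {re, mi}.
Round 3, table 1: eliminating its round and table leaves {fa}.
Round 3, table 2: eliminating its round and table leaves {do}.
Round 4, table 5: eliminating its round and table leaves {do}.
Round 6, table 1: eliminating its round and table leaves {re, mi}.
Round 6, table 2: eliminating its round and table leaves {re, mi}.
Enumerating the assignments across these blanks that avoid any round or table repeat gives 2 completions.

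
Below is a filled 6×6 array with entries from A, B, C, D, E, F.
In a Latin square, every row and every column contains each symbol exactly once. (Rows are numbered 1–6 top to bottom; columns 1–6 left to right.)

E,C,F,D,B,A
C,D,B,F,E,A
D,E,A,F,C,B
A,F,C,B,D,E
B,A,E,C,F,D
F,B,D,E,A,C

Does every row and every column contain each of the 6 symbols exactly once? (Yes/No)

No

Every row is a permutation, but column 6 contains A twice (at rows 1 and 2).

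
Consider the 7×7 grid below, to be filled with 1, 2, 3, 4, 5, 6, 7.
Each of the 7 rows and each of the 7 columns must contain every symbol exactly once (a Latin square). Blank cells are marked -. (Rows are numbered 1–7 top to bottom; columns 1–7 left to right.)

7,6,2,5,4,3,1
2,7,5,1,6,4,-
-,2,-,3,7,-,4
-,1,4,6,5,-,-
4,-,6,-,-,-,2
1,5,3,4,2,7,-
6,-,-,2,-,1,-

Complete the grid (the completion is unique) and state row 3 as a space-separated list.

5 2 1 3 7 6 4

Row 3, column 1: row 3 has {2, 3, 4, 7} and column 1 has {1, 2, 4, 6, 7}, leaving only 5.
Row 3, column 3: row 3 has {2, 3, 4, 5, 7} and column 3 has {2, 3, 4, 5, 6}, leaving only 1.
Row 3, column 6: row 3 has {1, 2, 3, 4, 5, 7} and column 6 has {1, 3, 4, 7}, leaving only 6.
So row 3 reads: 5 2 1 3 7 6 4.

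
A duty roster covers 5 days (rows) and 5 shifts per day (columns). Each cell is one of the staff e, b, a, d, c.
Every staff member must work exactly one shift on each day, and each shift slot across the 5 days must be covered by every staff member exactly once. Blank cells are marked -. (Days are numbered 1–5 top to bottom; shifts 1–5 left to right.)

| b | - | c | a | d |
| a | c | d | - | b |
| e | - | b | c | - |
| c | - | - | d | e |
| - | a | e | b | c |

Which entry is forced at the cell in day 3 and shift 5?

a

Day 3 already has {e, b, c} and shift 5 already has {e, b, d, c}, so day 3, shift 5 must be a.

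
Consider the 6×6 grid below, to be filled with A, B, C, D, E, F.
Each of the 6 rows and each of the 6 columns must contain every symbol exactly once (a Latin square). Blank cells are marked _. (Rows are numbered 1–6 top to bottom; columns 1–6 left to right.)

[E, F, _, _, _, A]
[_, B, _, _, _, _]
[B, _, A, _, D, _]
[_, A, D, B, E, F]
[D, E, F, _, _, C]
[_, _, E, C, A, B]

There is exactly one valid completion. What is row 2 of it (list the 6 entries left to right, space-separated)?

A B C E F D

Row 2, column 3: row 2 has {B} and column 3 has {A, D, E, F}, leaving only C.
Row 2, column 5: row 2 has {B, C} and column 5 has {A, D, E}, leaving only F.
Row 2, column 1: row 2 has {B, C, F} and column 1 has {B, D, E}, leaving only A.
Row 1, column 3: row 1 has {A, E, F} and column 3 has {A, C, D, E, F}, leaving only B.
Row 1, column 4: row 1 has {A, B, E, F} and column 4 has {B, C}, leaving only D.
Row 2, column 4: row 2 has {A, B, C, F} and column 4 has {B, C, D}, leaving only E.
Row 2, column 6: row 2 has {A, B, C, E, F} and column 6 has {A, B, C, F}, leaving only D.
So row 2 reads: A B C E F D.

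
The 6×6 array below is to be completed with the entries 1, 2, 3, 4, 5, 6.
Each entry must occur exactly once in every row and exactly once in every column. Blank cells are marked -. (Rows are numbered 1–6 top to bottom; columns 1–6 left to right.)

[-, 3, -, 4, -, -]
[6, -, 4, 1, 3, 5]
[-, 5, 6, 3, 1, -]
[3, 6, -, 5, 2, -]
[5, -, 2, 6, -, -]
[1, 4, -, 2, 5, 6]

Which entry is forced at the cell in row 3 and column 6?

2

Row 1, column 1: row 1 has {3, 4} and column 1 has {1, 3, 5, 6}, leaving only 2.
Row 1, column 5: row 1 has {2, 3, 4} and column 5 has {1, 2, 3, 5}, leaving only 6.
Row 1, column 6: row 1 has {2, 3, 4, 6} and column 6 has {5, 6}, leaving only 1.
Row 1, column 3: row 1 has {1, 2, 3, 4, 6} and column 3 has {2, 4, 6}, leaving only 5.
Row 2, column 2: row 2 has {1, 3, 4, 5, 6} and column 2 has {3, 4, 5, 6}, leaving only 2.
Row 3, column 1: row 3 has {1, 3, 5, 6} and column 1 has {1, 2, 3, 5, 6}, leaving only 4.
Row 3 already has {1, 3, 4, 5, 6} and column 6 already has {1, 5, 6}, so row 3, column 6 must be 2.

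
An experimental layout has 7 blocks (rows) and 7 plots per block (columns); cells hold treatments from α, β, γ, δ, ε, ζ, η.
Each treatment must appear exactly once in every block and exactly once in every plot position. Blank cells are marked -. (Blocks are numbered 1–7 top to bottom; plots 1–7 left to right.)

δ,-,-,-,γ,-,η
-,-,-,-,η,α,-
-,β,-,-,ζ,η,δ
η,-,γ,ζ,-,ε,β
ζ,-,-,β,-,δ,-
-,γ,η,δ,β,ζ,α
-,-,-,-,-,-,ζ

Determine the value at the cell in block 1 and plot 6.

β

Block 1 already has {γ, δ, η} and plot 6 already has {α, δ, ε, ζ, η}, so block 1, plot 6 must be β.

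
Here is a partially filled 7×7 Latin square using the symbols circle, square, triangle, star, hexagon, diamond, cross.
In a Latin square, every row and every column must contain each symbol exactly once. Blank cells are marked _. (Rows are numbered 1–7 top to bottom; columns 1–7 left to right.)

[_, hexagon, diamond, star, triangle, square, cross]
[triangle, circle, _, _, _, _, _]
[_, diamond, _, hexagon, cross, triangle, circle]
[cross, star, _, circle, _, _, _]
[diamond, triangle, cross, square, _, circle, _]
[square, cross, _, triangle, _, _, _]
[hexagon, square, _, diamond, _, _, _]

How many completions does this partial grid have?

Row 1, column 1: eliminating its row and column leaves {circle}.
Row 2, column 3: eliminating its row and column leaves {square, star, hexagon}.
Row 2, column 4: eliminating its row and column leaves {cross}.
Row 2, column 5: eliminating its row and column leaves {square, star, hexagon, diamond}.
Row 2, column 6: eliminating its row and column leaves {star, hexagon, diamond, cross}.
Row 2, column 7: eliminating its row and column leaves {square, star, hexagon, diamond}.
Row 3, column 1: eliminating its row and column leaves {star}.
Row 3, column 3: eliminating its row and column leaves {square, star}.
Row 4, column 3: eliminating its row and column leaves {square, triangle, hexagon}.
Row 4, column 5: eliminating its row and column leaves {square, hexagon, diamond}.
Row 4, column 6: eliminating its row and column leaves {hexagon, diamond}.
Row 4, column 7: eliminating its row and column leaves {square, triangle, hexagon, diamond}.
Row 5, column 5: eliminating its row and column leaves {star, hexagon}.
Row 5, column 7: eliminating its row and column leaves {star, hexagon}.
Row 6, column 3: eliminating its row and column leaves {circle, star, hexagon}.
Row 6, column 5: eliminating its row and column leaves {circle, star, hexagon, diamond}.
Row 6, column 6: eliminating its row and column leaves {star, hexagon, diamond}.
Row 6, column 7: eliminating its row and column leaves {star, hexagon, diamond}.
Row 7, column 3: eliminating its row and column leaves {circle, triangle, star}.
Row 7, column 5: eliminating its row and column leaves {circle, star}.
Row 7, column 6: eliminating its row and column leaves {star, cross}.
Row 7, column 7: eliminating its row and column leaves {triangle, star}.
Enumerating the assignments across these blanks that avoid any row or column repeat gives 14 completions.

14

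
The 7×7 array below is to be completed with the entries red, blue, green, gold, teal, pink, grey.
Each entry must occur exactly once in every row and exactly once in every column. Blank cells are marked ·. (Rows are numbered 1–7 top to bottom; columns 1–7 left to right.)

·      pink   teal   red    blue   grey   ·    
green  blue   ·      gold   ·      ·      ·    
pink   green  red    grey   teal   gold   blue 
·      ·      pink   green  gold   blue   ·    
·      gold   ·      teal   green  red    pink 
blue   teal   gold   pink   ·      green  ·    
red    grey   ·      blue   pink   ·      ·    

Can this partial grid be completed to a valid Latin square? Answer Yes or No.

No row or column among the givens repeats a symbol, and propagating forced cells runs into no contradiction.
One valid completion exists (for instance, gold pink teal red blue grey green / green blue grey gold red pink teal / pink green red grey teal gold blue / teal red pink green gold blue grey / grey gold blue teal green red pink / blue teal gold pink grey green red / red grey green blue pink teal gold).

Yes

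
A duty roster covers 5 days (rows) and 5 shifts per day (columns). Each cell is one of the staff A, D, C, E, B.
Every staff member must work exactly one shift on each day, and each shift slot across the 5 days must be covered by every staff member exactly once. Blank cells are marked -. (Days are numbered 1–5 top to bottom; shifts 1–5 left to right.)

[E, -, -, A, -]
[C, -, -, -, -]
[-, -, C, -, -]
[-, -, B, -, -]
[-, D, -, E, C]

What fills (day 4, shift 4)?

Day 1, shift 3: day 1 has {A, E} and shift 3 has {C, B}, leaving only D.
Day 1, shift 5: day 1 has {A, D, E} and shift 5 has {C}, leaving only B.
Day 1, shift 2: day 1 has {A, D, E, B} and shift 2 has {D}, leaving only C.
Day 5, shift 3: day 5 has {D, C, E} and shift 3 has {D, C, B}, leaving only A.
Day 2, shift 3: day 2 has {C} and shift 3 has {A, D, C, B}, leaving only E.
Day 5, shift 1: day 5 has {A, D, C, E} and shift 1 has {C, E}, leaving only B.
Day 4, shift 4 is narrowed to {D, C}.
If it were D, then day 3, shift 4 would be left with no valid symbol.
So day 4, shift 4 must be C.

C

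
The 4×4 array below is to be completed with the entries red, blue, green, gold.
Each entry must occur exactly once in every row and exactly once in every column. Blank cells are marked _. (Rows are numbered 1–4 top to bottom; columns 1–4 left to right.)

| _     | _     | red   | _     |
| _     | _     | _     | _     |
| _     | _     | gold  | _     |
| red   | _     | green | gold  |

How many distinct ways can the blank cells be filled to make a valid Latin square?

Row 1, column 1: eliminating its row and column leaves {blue, green, gold}.
Row 1, column 2: eliminating its row and column leaves {blue, green, gold}.
Row 1, column 4: eliminating its row and column leaves {blue, green}.
Row 2, column 1: eliminating its row and column leaves {blue, green, gold}.
Row 2, column 2: eliminating its row and column leaves {red, blue, green, gold}.
Row 2, column 3: eliminating its row and column leaves {blue}.
Row 2, column 4: eliminating its row and column leaves {red, blue, green}.
Row 3, column 1: eliminating its row and column leaves {blue, green}.
Row 3, column 2: eliminating its row and column leaves {red, blue, green}.
Row 3, column 4: eliminating its row and column leaves {red, blue, green}.
Row 4, column 2: eliminating its row and column leaves {blue}.
Enumerating the assignments across these blanks that avoid any row or column repeat gives 4 completions.

4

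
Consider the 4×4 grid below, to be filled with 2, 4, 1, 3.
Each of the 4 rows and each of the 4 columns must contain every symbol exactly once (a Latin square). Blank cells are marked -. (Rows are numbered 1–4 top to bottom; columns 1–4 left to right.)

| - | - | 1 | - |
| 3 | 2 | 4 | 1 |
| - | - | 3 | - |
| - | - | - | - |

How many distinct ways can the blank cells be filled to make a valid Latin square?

Row 1, column 1: eliminating its row and column leaves {2, 4}.
Row 1, column 2: eliminating its row and column leaves {4, 3}.
Row 1, column 4: eliminating its row and column leaves {2, 4, 3}.
Row 3, column 1: eliminating its row and column leaves {2, 4, 1}.
Row 3, column 2: eliminating its row and column leaves {4, 1}.
Row 3, column 4: eliminating its row and column leaves {2, 4}.
Row 4, column 1: eliminating its row and column leaves {2, 4, 1}.
Row 4, column 2: eliminating its row and column leaves {4, 1, 3}.
Row 4, column 3: eliminating its row and column leaves {2}.
Row 4, column 4: eliminating its row and column leaves {2, 4, 3}.
Enumerating the assignments across these blanks that avoid any row or column repeat gives 4 completions.

4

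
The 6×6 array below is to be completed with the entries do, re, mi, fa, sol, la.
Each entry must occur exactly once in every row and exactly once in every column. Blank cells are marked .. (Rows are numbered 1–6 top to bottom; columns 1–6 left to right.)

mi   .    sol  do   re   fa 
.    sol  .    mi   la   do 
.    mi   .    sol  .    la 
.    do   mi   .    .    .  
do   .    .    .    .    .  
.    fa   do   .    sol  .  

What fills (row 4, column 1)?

sol

Row 1, column 2: row 1 has {do, re, mi, fa, sol} and column 2 has {do, mi, fa, sol}, leaving only la.
Row 4, column 5: row 4 has {do, mi} and column 5 has {re, sol, la}, leaving only fa.
Row 3, column 5: row 3 has {mi, sol, la} and column 5 has {re, fa, sol, la}, leaving only do.
Row 5, column 2: row 5 has {do} and column 2 has {do, mi, fa, sol, la}, leaving only re.
Row 5, column 5: row 5 has {do, re} and column 5 has {do, re, fa, sol, la}, leaving only mi.
Row 5, column 6: row 5 has {do, re, mi} and column 6 has {do, fa, la}, leaving only sol.
Row 4, column 6: row 4 has {do, mi, fa} and column 6 has {do, fa, sol, la}, leaving only re.
Row 4, column 4: row 4 has {do, re, mi, fa} and column 4 has {do, mi, sol}, leaving only la.
Row 4 already has {do, re, mi, fa, la} and column 1 already has {do, mi}, so row 4, column 1 must be sol.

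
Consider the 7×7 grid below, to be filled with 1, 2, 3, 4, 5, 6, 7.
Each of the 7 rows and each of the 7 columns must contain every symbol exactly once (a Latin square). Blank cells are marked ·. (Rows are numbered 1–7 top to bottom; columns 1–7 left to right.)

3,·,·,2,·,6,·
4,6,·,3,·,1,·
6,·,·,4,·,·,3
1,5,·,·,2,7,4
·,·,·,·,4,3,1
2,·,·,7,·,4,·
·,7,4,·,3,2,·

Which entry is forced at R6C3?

1

Row 3, column 6: row 3 has {3, 4, 6} and column 6 has {1, 2, 3, 4, 6, 7}, leaving only 5.
Row 4, column 4: row 4 has {1, 2, 4, 5, 7} and column 4 has {2, 3, 4, 7}, leaving only 6.
Row 4, column 3: row 4 has {1, 2, 4, 5, 6, 7} and column 3 has {4}, leaving only 3.
Row 5, column 2: row 5 has {1, 3, 4} and column 2 has {5, 6, 7}, leaving only 2.
Row 3, column 2: row 3 has {3, 4, 5, 6} and column 2 has {2, 5, 6, 7}, leaving only 1.
Row 1, column 2: row 1 has {2, 3, 6} and column 2 has {1, 2, 5, 6, 7}, leaving only 4.
Row 3, column 5: row 3 has {1, 3, 4, 5, 6} and column 5 has {2, 3, 4}, leaving only 7.
Row 2, column 5: row 2 has {1, 3, 4, 6} and column 5 has {2, 3, 4, 7}, leaving only 5.
Row 1, column 5: row 1 has {2, 3, 4, 6} and column 5 has {2, 3, 4, 5, 7}, leaving only 1.
Row 3, column 3: row 3 has {1, 3, 4, 5, 6, 7} and column 3 has {3, 4}, leaving only 2.
Row 2, column 3: row 2 has {1, 3, 4, 5, 6} and column 3 has {2, 3, 4}, leaving only 7.
Row 1, column 3: row 1 has {1, 2, 3, 4, 6} and column 3 has {2, 3, 4, 7}, leaving only 5.
Row 1, column 7: row 1 has {1, 2, 3, 4, 5, 6} and column 7 has {1, 3, 4}, leaving only 7.
Row 2, column 7: row 2 has {1, 3, 4, 5, 6, 7} and column 7 has {1, 3, 4, 7}, leaving only 2.
Row 5, column 3: row 5 has {1, 2, 3, 4} and column 3 has {2, 3, 4, 5, 7}, leaving only 6.
Row 6 already has {2, 4, 7} and column 3 already has {2, 3, 4, 5, 6, 7}, so row 6, column 3 must be 1.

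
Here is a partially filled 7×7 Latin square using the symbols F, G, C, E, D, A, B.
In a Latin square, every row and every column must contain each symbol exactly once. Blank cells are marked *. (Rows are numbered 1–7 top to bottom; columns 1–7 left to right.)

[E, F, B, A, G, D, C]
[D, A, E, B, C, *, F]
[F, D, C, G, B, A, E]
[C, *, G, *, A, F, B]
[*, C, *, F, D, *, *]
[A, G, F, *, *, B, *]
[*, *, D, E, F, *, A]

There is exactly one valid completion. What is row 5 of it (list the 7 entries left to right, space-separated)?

Row 5, column 3: row 5 has {F, C, D} and column 3 has {F, G, C, E, D, B}, leaving only A.
Row 5, column 7: row 5 has {F, C, D, A} and column 7 has {F, C, E, A, B}, leaving only G.
Row 5, column 1: row 5 has {F, G, C, D, A} and column 1 has {F, C, E, D, A}, leaving only B.
Row 5, column 6: row 5 has {F, G, C, D, A, B} and column 6 has {F, D, A, B}, leaving only E.
So row 5 reads: B C A F D E G.

B C A F D E G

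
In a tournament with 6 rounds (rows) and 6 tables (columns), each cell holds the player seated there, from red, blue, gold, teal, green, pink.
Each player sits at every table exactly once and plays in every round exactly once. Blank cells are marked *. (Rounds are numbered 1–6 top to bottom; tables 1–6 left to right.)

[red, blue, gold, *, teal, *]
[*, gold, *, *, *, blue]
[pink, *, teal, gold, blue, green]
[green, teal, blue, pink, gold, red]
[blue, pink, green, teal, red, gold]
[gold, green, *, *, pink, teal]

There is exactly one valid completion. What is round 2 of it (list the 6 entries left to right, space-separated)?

teal gold pink red green blue

Round 2, table 1: round 2 has {blue, gold} and table 1 has {red, blue, gold, green, pink}, leaving only teal.
Round 2, table 5: round 2 has {blue, gold, teal} and table 5 has {red, blue, gold, teal, pink}, leaving only green.
Round 2, table 4: round 2 has {blue, gold, teal, green} and table 4 has {gold, teal, pink}, leaving only red.
Round 2, table 3: round 2 has {red, blue, gold, teal, green} and table 3 has {blue, gold, teal, green}, leaving only pink.
So round 2 reads: teal gold pink red green blue.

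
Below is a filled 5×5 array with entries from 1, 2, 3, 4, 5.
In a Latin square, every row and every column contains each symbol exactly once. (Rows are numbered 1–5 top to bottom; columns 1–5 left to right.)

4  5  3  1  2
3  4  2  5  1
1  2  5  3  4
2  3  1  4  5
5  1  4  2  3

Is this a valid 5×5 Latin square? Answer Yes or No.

Yes

Each row is a permutation of the 5 symbols, and so is each column.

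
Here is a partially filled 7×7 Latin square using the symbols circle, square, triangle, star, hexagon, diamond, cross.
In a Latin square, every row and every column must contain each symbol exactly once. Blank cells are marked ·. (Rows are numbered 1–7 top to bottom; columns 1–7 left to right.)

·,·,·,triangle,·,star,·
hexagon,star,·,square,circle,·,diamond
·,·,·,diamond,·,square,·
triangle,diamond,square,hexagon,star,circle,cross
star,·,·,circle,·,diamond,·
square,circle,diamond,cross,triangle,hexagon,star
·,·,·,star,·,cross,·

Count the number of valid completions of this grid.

Row 1, column 1: eliminating its row and column leaves {circle, diamond, cross}.
Row 1, column 2: eliminating its row and column leaves {square, hexagon, cross}.
Row 1, column 3: eliminating its row and column leaves {circle, hexagon, cross}.
Row 1, column 5: eliminating its row and column leaves {square, hexagon, diamond, cross}.
Row 1, column 7: eliminating its row and column leaves {circle, square, hexagon}.
Row 2, column 3: eliminating its row and column leaves {triangle, cross}.
Row 2, column 6: eliminating its row and column leaves {triangle}.
Row 3, column 1: eliminating its row and column leaves {circle, cross}.
Row 3, column 2: eliminating its row and column leaves {triangle, hexagon, cross}.
Row 3, column 3: eliminating its row and column leaves {circle, triangle, star, hexagon, cross}.
Row 3, column 5: eliminating its row and column leaves {hexagon, cross}.
Row 3, column 7: eliminating its row and column leaves {circle, triangle, hexagon}.
Row 5, column 2: eliminating its row and column leaves {square, triangle, hexagon, cross}.
Row 5, column 3: eliminating its row and column leaves {triangle, hexagon, cross}.
Row 5, column 5: eliminating its row and column leaves {square, hexagon, cross}.
Row 5, column 7: eliminating its row and column leaves {square, triangle, hexagon}.
Row 7, column 1: eliminating its row and column leaves {circle, diamond}.
Row 7, column 2: eliminating its row and column leaves {square, triangle, hexagon}.
Row 7, column 3: eliminating its row and column leaves {circle, triangle, hexagon}.
Row 7, column 5: eliminating its row and column leaves {square, hexagon, diamond}.
Row 7, column 7: eliminating its row and column leaves {circle, square, triangle, hexagon}.
Enumerating the assignments across these blanks that avoid any row or column repeat gives 15 completions.

15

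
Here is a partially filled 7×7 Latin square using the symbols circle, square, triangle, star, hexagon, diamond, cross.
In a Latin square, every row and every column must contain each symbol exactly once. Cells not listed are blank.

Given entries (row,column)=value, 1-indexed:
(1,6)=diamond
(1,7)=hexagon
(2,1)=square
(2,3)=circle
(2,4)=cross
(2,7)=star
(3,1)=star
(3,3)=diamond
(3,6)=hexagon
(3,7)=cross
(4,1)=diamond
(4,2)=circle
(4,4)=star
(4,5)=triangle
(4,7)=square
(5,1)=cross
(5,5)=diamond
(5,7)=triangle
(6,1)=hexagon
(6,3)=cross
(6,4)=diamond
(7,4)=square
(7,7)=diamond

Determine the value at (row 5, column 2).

Row 2, column 5: row 2 has {circle, square, star, cross} and column 5 has {triangle, diamond}, leaving only hexagon.
Row 2, column 6: row 2 has {circle, square, star, hexagon, cross} and column 6 has {hexagon, diamond}, leaving only triangle.
Row 2, column 2: row 2 has {circle, square, triangle, star, hexagon, cross} and column 2 has {circle}, leaving only diamond.
Row 4, column 3: row 4 has {circle, square, triangle, star, diamond} and column 3 has {circle, diamond, cross}, leaving only hexagon.
Row 4, column 6: row 4 has {circle, square, triangle, star, hexagon, diamond} and column 6 has {triangle, hexagon, diamond}, leaving only cross.
Row 6, column 7: row 6 has {hexagon, diamond, cross} and column 7 has {square, triangle, star, hexagon, diamond, cross}, leaving only circle.
Row 5, column 2 is narrowed to {square, star, hexagon}.
If it were square, then row 6, column 5 would be left with no valid symbol.
If it were hexagon, then row 3, column 4 would be left with no valid symbol.
So row 5, column 2 must be star.

star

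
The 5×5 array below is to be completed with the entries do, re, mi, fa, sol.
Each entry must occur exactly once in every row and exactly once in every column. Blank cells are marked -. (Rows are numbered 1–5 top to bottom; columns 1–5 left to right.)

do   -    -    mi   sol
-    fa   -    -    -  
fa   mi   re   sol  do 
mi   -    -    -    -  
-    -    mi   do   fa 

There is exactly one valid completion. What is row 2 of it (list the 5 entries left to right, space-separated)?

Row 2, column 4: row 2 has {fa} and column 4 has {do, mi, sol}, leaving only re.
Row 2, column 1: row 2 has {re, fa} and column 1 has {do, mi, fa}, leaving only sol.
Row 2, column 3: row 2 has {re, fa, sol} and column 3 has {re, mi}, leaving only do.
Row 2, column 5: row 2 has {do, re, fa, sol} and column 5 has {do, fa, sol}, leaving only mi.
So row 2 reads: sol fa do re mi.

sol fa do re mi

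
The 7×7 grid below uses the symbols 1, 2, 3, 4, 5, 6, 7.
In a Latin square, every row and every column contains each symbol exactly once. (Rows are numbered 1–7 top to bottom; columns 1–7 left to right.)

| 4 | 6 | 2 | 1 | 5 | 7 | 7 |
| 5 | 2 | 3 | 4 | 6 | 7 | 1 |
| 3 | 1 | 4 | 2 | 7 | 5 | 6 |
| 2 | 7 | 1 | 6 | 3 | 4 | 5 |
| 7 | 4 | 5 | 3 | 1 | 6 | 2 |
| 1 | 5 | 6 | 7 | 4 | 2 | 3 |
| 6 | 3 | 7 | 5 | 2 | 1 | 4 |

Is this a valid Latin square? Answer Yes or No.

No

Column 6 contains 7 twice (at rows 1 and 2), so it is not a permutation.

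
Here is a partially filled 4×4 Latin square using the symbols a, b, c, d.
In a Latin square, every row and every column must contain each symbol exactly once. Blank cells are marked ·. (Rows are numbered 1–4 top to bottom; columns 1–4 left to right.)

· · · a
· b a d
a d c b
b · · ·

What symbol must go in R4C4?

Row 4 already has {b} and column 4 already has {a, b, d}, so row 4, column 4 must be c.

c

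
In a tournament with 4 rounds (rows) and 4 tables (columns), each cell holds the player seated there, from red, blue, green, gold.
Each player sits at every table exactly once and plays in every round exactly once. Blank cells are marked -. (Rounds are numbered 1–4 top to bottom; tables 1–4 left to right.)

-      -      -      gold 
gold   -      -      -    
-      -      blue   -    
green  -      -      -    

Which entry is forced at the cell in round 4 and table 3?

gold

Round 3, table 1: round 3 has {blue} and table 1 has {green, gold}, leaving only red.
Round 1, table 1: round 1 has {gold} and table 1 has {red, green, gold}, leaving only blue.
Round 3, table 4: round 3 has {red, blue} and table 4 has {gold}, leaving only green.
Round 3, table 2: round 3 has {red, blue, green} and table 2 has {}, leaving only gold.
Round 4, table 3 is narrowed to {red, gold}.
If it were red, then round 2, table 3 would be left with no valid symbol.
So round 4, table 3 must be gold.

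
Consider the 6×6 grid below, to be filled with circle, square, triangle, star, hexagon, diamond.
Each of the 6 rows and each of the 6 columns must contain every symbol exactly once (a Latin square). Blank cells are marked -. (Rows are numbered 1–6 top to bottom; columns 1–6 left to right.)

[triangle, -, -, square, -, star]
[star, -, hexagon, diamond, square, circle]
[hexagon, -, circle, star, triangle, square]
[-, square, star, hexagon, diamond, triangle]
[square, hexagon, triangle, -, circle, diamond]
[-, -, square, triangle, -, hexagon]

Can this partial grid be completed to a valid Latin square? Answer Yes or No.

Row 5, column 4: row 5 together with column 4 already contain {circle, square, triangle, star, hexagon, diamond} — every symbol — so nothing can go there. The grid has no valid completion.

No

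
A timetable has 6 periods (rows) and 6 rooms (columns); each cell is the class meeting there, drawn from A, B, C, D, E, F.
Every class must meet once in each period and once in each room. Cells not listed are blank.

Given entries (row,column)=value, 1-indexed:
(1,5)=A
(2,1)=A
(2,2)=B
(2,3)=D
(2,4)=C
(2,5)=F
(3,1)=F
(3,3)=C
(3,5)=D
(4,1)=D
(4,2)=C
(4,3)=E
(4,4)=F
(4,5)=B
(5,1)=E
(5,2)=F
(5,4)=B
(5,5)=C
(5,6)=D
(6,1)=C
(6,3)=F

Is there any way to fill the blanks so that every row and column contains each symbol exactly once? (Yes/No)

Period 1, room 1: period 1 has {A} and room 1 has {A, C, D, E, F}, so it must be B.
Now period 1, room 3: period 1 together with room 3 already contain {A, B, C, D, E, F} — every symbol — so nothing can go there. The grid has no valid completion.

No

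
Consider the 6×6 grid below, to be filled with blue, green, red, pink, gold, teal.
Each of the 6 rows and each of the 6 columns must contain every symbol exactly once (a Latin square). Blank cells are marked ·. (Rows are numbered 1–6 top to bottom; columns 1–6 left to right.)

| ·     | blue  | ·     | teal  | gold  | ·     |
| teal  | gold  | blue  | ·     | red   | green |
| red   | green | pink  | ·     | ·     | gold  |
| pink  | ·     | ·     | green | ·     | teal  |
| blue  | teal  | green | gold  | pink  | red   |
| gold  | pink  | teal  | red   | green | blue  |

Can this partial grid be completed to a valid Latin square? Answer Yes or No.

Yes

No row or column among the givens repeats a symbol, and propagating forced cells runs into no contradiction.
One valid completion exists (for instance, green blue red teal gold pink / teal gold blue pink red green / red green pink blue teal gold / pink red gold green blue teal / blue teal green gold pink red / gold pink teal red green blue).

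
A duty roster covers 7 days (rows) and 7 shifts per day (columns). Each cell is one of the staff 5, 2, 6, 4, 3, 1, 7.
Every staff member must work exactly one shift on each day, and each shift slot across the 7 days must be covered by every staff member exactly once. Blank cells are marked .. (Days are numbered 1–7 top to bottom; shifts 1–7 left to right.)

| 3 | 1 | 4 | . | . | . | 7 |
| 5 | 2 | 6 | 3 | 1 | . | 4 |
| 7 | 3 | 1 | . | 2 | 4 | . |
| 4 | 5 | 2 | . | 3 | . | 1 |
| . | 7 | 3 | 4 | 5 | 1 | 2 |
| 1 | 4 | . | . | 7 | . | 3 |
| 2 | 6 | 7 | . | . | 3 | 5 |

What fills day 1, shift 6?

Day 1, shift 5: day 1 has {4, 3, 1, 7} and shift 5 has {5, 2, 3, 1, 7}, leaving only 6.
Day 2, shift 6: day 2 has {5, 2, 6, 4, 3, 1} and shift 6 has {4, 3, 1}, leaving only 7.
Day 3, shift 7: day 3 has {2, 4, 3, 1, 7} and shift 7 has {5, 2, 4, 3, 1, 7}, leaving only 6.
Day 3, shift 4: day 3 has {2, 6, 4, 3, 1, 7} and shift 4 has {4, 3}, leaving only 5.
Day 1, shift 4: day 1 has {6, 4, 3, 1, 7} and shift 4 has {5, 4, 3}, leaving only 2.
Day 1 already has {2, 6, 4, 3, 1, 7} and shift 6 already has {4, 3, 1, 7}, so day 1, shift 6 must be 5.

5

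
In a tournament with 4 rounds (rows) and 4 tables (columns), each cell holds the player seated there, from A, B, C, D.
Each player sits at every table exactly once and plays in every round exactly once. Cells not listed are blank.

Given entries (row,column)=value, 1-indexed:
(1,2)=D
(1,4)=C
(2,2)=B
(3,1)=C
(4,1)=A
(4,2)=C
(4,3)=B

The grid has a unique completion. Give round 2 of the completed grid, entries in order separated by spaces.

D B C A

Round 2, table 1: round 2 has {B} and table 1 has {A, C}, leaving only D.
Round 2, table 4: round 2 has {B, D} and table 4 has {C}, leaving only A.
Round 2, table 3: round 2 has {A, B, D} and table 3 has {B}, leaving only C.
So round 2 reads: D B C A.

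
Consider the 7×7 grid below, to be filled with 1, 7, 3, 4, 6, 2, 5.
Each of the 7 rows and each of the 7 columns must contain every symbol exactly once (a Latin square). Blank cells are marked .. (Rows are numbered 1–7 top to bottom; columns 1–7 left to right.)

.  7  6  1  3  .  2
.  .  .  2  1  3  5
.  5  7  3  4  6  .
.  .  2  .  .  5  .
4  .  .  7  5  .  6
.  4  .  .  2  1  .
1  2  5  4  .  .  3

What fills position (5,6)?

2

Row 5 already has {7, 4, 6, 5} and column 6 already has {1, 3, 6, 5}, so row 5, column 6 must be 2.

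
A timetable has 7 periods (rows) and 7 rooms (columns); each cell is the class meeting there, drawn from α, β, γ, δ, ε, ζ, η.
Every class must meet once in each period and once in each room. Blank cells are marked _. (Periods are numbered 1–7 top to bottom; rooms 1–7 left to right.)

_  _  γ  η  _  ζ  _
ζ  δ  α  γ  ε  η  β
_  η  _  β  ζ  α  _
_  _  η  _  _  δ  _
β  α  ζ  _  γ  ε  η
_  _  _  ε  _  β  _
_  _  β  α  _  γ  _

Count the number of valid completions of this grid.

8

Period 1, room 1: eliminating its period and room leaves {α, δ, ε}.
Period 1, room 2: eliminating its period and room leaves {β, ε}.
Period 1, room 5: eliminating its period and room leaves {α, β, δ}.
Period 1, room 7: eliminating its period and room leaves {α, δ, ε}.
Period 3, room 1: eliminating its period and room leaves {γ, δ, ε}.
Period 3, room 3: eliminating its period and room leaves {δ, ε}.
Period 3, room 7: eliminating its period and room leaves {γ, δ, ε}.
Period 4, room 1: eliminating its period and room leaves {α, γ, ε}.
Period 4, room 2: eliminating its period and room leaves {β, γ, ε, ζ}.
Period 4, room 4: eliminating its period and room leaves {ζ}.
Period 4, room 5: eliminating its period and room leaves {α, β}.
Period 4, room 7: eliminating its period and room leaves {α, γ, ε, ζ}.
Period 5, room 4: eliminating its period and room leaves {δ}.
Period 6, room 1: eliminating its period and room leaves {α, γ, δ, η}.
Period 6, room 2: eliminating its period and room leaves {γ, ζ}.
Period 6, room 3: eliminating its period and room leaves {δ}.
Period 6, room 5: eliminating its period and room leaves {α, δ, η}.
Period 6, room 7: eliminating its period and room leaves {α, γ, δ, ζ}.
Period 7, room 1: eliminating its period and room leaves {δ, ε, η}.
Period 7, room 2: eliminating its period and room leaves {ε, ζ}.
Period 7, room 5: eliminating its period and room leaves {δ, η}.
Period 7, room 7: eliminating its period and room leaves {δ, ε, ζ}.
Enumerating the assignments across these blanks that avoid any period or room repeat gives 8 completions.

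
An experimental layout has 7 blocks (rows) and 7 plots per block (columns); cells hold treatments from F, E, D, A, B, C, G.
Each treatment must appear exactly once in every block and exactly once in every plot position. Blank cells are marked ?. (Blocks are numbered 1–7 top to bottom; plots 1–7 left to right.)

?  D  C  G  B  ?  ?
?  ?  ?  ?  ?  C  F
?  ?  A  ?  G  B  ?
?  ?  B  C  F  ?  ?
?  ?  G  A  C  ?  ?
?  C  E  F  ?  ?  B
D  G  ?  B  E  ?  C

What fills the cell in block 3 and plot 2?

F

Block 2, plot 3: block 2 has {F, C} and plot 3 has {E, A, B, C, G}, leaving only D.
Block 2, plot 4: block 2 has {F, D, C} and plot 4 has {F, A, B, C, G}, leaving only E.
Block 2, plot 5: block 2 has {F, E, D, C} and plot 5 has {F, E, B, C, G}, leaving only A.
Block 2, plot 2: block 2 has {F, E, D, A, C} and plot 2 has {D, C, G}, leaving only B.
Block 2, plot 1: block 2 has {F, E, D, A, B, C} and plot 1 has {D}, leaving only G.
Block 3, plot 4: block 3 has {A, B, G} and plot 4 has {F, E, A, B, C, G}, leaving only D.
Block 3, plot 7: block 3 has {D, A, B, G} and plot 7 has {F, B, C}, leaving only E.
Block 3 already has {E, D, A, B, G} and plot 2 already has {D, B, C, G}, so block 3, plot 2 must be F.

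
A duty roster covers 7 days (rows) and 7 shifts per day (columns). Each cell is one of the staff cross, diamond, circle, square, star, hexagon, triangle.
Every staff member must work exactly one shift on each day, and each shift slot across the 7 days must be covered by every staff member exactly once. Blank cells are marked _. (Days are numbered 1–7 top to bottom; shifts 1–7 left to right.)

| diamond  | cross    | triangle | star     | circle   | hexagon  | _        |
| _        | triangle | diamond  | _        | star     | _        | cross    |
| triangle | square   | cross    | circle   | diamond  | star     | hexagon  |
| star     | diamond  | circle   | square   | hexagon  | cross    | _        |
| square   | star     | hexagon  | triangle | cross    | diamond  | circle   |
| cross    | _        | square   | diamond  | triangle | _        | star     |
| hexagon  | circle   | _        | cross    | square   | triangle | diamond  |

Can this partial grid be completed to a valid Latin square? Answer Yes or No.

No day or shift among the givens repeats a symbol, and propagating forced cells runs into no contradiction.
One valid completion exists (for instance, diamond cross triangle star circle hexagon square / circle triangle diamond hexagon star square cross / triangle square cross circle diamond star hexagon / star diamond circle square hexagon cross triangle / square star hexagon triangle cross diamond circle / cross hexagon square diamond triangle circle star / hexagon circle star cross square triangle diamond).

Yes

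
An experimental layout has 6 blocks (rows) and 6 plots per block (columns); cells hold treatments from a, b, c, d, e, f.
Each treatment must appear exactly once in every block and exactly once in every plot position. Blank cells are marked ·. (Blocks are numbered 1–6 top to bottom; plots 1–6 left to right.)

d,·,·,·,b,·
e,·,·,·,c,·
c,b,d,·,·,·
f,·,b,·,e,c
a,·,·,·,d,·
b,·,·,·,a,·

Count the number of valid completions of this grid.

56

Block 1, plot 2: eliminating its block and plot leaves {a, c, e, f}.
Block 1, plot 3: eliminating its block and plot leaves {a, c, e, f}.
Block 1, plot 4: eliminating its block and plot leaves {a, c, e, f}.
Block 1, plot 6: eliminating its block and plot leaves {a, e, f}.
Block 2, plot 2: eliminating its block and plot leaves {a, d, f}.
Block 2, plot 3: eliminating its block and plot leaves {a, f}.
Block 2, plot 4: eliminating its block and plot leaves {a, b, d, f}.
Block 2, plot 6: eliminating its block and plot leaves {a, b, d, f}.
Block 3, plot 4: eliminating its block and plot leaves {a, e, f}.
Block 3, plot 5: eliminating its block and plot leaves {f}.
Block 3, plot 6: eliminating its block and plot leaves {a, e, f}.
Block 4, plot 2: eliminating its block and plot leaves {a, d}.
Block 4, plot 4: eliminating its block and plot leaves {a, d}.
Block 5, plot 2: eliminating its block and plot leaves {c, e, f}.
Block 5, plot 3: eliminating its block and plot leaves {c, e, f}.
Block 5, plot 4: eliminating its block and plot leaves {b, c, e, f}.
Block 5, plot 6: eliminating its block and plot leaves {b, e, f}.
Block 6, plot 2: eliminating its block and plot leaves {c, d, e, f}.
Block 6, plot 3: eliminating its block and plot leaves {c, e, f}.
Block 6, plot 4: eliminating its block and plot leaves {c, d, e, f}.
Block 6, plot 6: eliminating its block and plot leaves {d, e, f}.
Enumerating the assignments across these blanks that avoid any block or plot repeat gives 56 completions.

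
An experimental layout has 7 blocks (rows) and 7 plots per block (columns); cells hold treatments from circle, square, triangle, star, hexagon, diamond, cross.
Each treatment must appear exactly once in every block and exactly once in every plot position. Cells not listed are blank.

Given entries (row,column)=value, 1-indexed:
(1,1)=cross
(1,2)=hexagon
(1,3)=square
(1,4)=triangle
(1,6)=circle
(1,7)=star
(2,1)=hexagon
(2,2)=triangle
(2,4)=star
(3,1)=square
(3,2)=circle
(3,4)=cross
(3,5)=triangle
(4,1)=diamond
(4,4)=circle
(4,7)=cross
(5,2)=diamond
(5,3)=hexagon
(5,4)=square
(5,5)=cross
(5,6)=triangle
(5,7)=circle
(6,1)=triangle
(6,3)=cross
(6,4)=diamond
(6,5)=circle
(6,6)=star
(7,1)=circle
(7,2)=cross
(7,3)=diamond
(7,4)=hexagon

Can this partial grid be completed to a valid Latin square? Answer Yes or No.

No

Block 1, plot 5: block 1 has {circle, square, triangle, star, hexagon, cross} and plot 5 has {circle, triangle, cross}, so it must be diamond.
Block 2, plot 3: block 2 has {triangle, star, hexagon} and plot 3 has {square, hexagon, diamond, cross}, so it must be circle.
Block 2, plot 5: block 2 has {circle, triangle, star, hexagon} and plot 5 has {circle, triangle, diamond, cross}, so it must be square.
Block 2, plot 7: block 2 has {circle, square, triangle, star, hexagon} and plot 7 has {circle, star, cross}, so it must be diamond.
Block 2, plot 6: block 2 has {circle, square, triangle, star, hexagon, diamond} and plot 6 has {circle, triangle, star}, so it must be cross.
Block 3, plot 3: block 3 has {circle, square, triangle, cross} and plot 3 has {circle, square, hexagon, diamond, cross}, so it must be star.
Block 3, plot 7: block 3 has {circle, square, triangle, star, cross} and plot 7 has {circle, star, diamond, cross}, so it must be hexagon.
Block 3, plot 6: block 3 has {circle, square, triangle, star, hexagon, cross} and plot 6 has {circle, triangle, star, cross}, so it must be diamond.
Block 4, plot 3: block 4 has {circle, diamond, cross} and plot 3 has {circle, square, star, hexagon, diamond, cross}, so it must be triangle.
Block 5, plot 1: block 5 has {circle, square, triangle, hexagon, diamond, cross} and plot 1 has {circle, square, triangle, hexagon, diamond, cross}, so it must be star.
Block 6, plot 2: block 6 has {circle, triangle, star, diamond, cross} and plot 2 has {circle, triangle, hexagon, diamond, cross}, so it must be square.
Now block 6, plot 7: block 6 together with plot 7 already contain {circle, square, triangle, star, hexagon, diamond, cross} — every symbol — so nothing can go there. The grid has no valid completion.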